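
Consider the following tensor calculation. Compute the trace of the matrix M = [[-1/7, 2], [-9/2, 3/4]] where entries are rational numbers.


The trace is the sum of diagonal entries.
Diagonal: M[1,1] = -1/7, M[2,2] = 3/4
Tr(M) = -1/7 + 3/4
Computing step by step:
After adding M[1,1]: -1/7
After adding M[2,2]: 17/28
Tr(M) = 17/28

17/28


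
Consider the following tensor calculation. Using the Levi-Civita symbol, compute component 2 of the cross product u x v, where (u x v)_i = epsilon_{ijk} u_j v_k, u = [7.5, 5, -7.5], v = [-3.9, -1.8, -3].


(u x v)_2 = sum_{j,k} epsilon_{2jk} u_j v_k. Only permutations of (1,2,3) contribute; the two non-zero terms are:
eps_{213} u_1 v_3 = -1 * 7.5 * -3 = 22.5
eps_{231} u_3 v_1 = 1 * -7.5 * -3.9 = 29.25
(u x v)_2 = 51.75

51.75


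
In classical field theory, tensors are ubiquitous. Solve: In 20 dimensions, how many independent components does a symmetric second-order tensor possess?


A symmetric rank-2 tensor in d dimensions has d(d+1)/2 independent components.
d = 20
d(d+1)/2 = 20 * 21 / 2 = 420 / 2 = 210

210


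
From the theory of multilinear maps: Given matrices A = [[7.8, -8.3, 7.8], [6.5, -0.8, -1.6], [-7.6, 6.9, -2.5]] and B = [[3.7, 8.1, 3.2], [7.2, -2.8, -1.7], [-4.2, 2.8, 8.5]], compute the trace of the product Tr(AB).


Tr(AB) = sum_i (AB)_{ii} where (AB)_{ii} = sum_k A_{ik} B_{ki}.
(AB)_{11} = 7.8*3.7 + -8.3*7.2 + 7.8*-4.2 = -63.66
(AB)_{22} = 6.5*8.1 + -0.8*-2.8 + -1.6*2.8 = 50.41
(AB)_{33} = -7.6*3.2 + 6.9*-1.7 + -2.5*8.5 = -57.3
Tr(AB) = -63.66 + 50.41 + -57.3 = -70.55

-70.55


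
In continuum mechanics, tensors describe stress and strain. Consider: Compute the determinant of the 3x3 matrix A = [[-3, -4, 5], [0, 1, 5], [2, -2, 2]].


Expanding along the first row, det(A) = a11*M_11 - a12*M_12 + a13*M_13, where M_1j is the (1,j) minor.
Minor M_11 = 1*2 - 5*-2 = 12
Minor M_12 = 0*2 - 5*2 = -10
Minor M_13 = 0*-2 - 1*2 = -2
det = -3*(12) - -4*(-10) + 5*(-2)
    = -36 - 40 + -10
    = -86

-86


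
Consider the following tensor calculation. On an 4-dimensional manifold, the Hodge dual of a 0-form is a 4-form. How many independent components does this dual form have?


The Hodge dual of a p-form on an n-dimensional manifold is an (n-p)-form.
n = 4, p = 0, so dual degree = 4 - 0 = 4
The number of components is C(n, n-p) = C(4, 4) = 1

1


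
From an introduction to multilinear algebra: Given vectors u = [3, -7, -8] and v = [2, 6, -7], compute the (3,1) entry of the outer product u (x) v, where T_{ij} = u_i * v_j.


The outer product entry T_{ij} = u_i * v_j.
We need i=3, j=1.
u_3 = -8, v_1 = 2
T_{3,1} = -8 * 2 = -16

-16


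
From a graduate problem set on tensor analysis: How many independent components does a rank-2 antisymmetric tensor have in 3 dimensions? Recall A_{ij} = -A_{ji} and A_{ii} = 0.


An antisymmetric rank-2 tensor satisfies A_{ij} = -A_{ji}, so diagonal entries are zero.
The independent components are the upper-triangular entries: C(n, 2) = n(n-1)/2.
n = 3
C(3, 2) = 3 * 2 / 2 = 6 / 2 = 3

3


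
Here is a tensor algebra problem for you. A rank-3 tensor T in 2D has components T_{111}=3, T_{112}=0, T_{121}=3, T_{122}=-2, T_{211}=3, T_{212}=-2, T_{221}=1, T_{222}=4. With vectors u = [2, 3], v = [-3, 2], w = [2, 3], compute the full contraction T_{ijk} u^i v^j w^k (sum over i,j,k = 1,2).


S = sum over i,j,k of T_{ijk} u_i v_j w_k. Expanding all 8 terms:
T_{111}*u_1*v_1*w_1 = 3*2*-3*2 = -36  (running total: -36)
T_{112}*u_1*v_1*w_2 = 0*2*-3*3 = 0  (running total: -36)
T_{121}*u_1*v_2*w_1 = 3*2*2*2 = 24  (running total: -12)
T_{122}*u_1*v_2*w_2 = -2*2*2*3 = -24  (running total: -36)
T_{211}*u_2*v_1*w_1 = 3*3*-3*2 = -54  (running total: -90)
T_{212}*u_2*v_1*w_2 = -2*3*-3*3 = 54  (running total: -36)
T_{221}*u_2*v_2*w_1 = 1*3*2*2 = 12  (running total: -24)
T_{222}*u_2*v_2*w_2 = 4*3*2*3 = 72  (running total: 48)
S = 48

48


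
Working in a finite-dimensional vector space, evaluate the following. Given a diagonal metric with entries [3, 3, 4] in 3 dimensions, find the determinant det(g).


For a diagonal metric, the determinant is the product of diagonal entries.
Diagonal entries: 3, 3, 4
det(g) = 3 * 3 * 4 = 36

36


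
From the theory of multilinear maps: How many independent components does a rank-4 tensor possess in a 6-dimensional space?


The number of components of a rank-r tensor in d dimensions is d^r.
Here d = 6 and r = 4.
6^4 = 1296

1296


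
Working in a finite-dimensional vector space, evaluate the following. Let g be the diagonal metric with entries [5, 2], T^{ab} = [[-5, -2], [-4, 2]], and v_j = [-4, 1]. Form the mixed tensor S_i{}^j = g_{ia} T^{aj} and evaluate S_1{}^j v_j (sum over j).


Step 1: lower the first index. For a diagonal metric, g_{ia} T^{aj} = g_{ii} T^{ij} (no sum on i).
g_{11} = 5
S_1{}^1 = 5 * T^{11} = 5 * -5 = -25
S_1{}^2 = 5 * T^{12} = 5 * -2 = -10
Step 2: contract S_1{}^j with v_j.
S_1{}^1 * v_1 = -25 * -4 = 100
S_1{}^2 * v_2 = -10 * 1 = -10
Result = 100 + -10 = 90

90


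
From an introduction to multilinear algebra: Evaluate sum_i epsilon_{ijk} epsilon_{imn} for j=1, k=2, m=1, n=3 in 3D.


Using the identity: epsilon_{ijk} epsilon_{imn} = delta_{jm} delta_{kn} - delta_{jn} delta_{km}.
delta_{11} = 1
delta_{23} = 0
delta_{13} = 0
delta_{21} = 0
Result = 1 * 0 - 0 * 0 = 0 - 0 = 0

0


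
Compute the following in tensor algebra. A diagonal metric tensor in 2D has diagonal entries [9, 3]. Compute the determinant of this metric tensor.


For a diagonal metric, the determinant is the product of diagonal entries.
Diagonal entries: 9, 3
det(g) = 9 * 3 = 27

27


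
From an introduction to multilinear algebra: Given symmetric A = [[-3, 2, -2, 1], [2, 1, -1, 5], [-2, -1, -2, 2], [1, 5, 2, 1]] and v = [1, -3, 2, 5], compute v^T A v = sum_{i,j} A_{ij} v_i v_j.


First compute Av:
(Av)_1 = -3*1 + 2*-3 + -2*2 + 1*5 = -8
(Av)_2 = 2*1 + 1*-3 + -1*2 + 5*5 = 22
(Av)_3 = -2*1 + -1*-3 + -2*2 + 2*5 = 7
(Av)_4 = 1*1 + 5*-3 + 2*2 + 1*5 = -5
Av = [-8, 22, 7, -5]
Then v^T (Av) = 1*-8 + -3*22 + 2*7 + 5*-5
= -8 + -66 + 14 + -25 = -85

-85


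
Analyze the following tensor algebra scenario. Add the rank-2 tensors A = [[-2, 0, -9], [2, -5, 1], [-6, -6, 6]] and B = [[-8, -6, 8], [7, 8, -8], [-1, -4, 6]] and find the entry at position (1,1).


Tensor addition is component-wise: (A + B)_{ij} = A_{ij} + B_{ij}.
A_{11} = -2
B_{11} = -8
(A + B)_{11} = -2 + -8 = -10

-10


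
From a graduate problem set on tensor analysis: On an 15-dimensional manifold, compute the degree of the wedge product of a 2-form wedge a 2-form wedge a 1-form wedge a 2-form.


The degree of a wedge product is the sum of the degrees of the individual forms.
Degrees: 2, 2, 1, 2
Total degree = 2 + 2 + 1 + 2 = 7

7


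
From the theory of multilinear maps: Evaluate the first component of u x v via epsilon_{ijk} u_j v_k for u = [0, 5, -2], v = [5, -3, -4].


(u x v)_1 = sum_{j,k} epsilon_{1jk} u_j v_k. Only permutations of (1,2,3) contribute; the two non-zero terms are:
eps_{123} u_2 v_3 = 1 * 5 * -4 = -20
eps_{132} u_3 v_2 = -1 * -2 * -3 = -6
(u x v)_1 = -26

-26


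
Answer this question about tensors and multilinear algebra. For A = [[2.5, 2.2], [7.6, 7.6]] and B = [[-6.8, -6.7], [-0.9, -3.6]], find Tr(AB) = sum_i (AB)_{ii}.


Tr(AB) = sum_i (AB)_{ii} where (AB)_{ii} = sum_k A_{ik} B_{ki}.
(AB)_{11} = 2.5*-6.8 + 2.2*-0.9 = -18.98
(AB)_{22} = 7.6*-6.7 + 7.6*-3.6 = -78.28
Tr(AB) = -18.98 + -78.28 = -97.26

-97.26


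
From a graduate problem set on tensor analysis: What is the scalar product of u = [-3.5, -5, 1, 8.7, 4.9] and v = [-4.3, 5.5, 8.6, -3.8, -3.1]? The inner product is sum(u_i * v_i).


The inner product u . v = sum of u_i * v_i.
Term-by-term: -3.5 * -4.3, -5 * 5.5, 1 * 8.6, 8.7 * -3.8, 4.9 * -3.1
Products: 15.05, -27.5, 8.6, -33.06, -15.19
Sum = 15.05 + -27.5 + 8.6 + -33.06 + -15.19 = -52.1

-52.1


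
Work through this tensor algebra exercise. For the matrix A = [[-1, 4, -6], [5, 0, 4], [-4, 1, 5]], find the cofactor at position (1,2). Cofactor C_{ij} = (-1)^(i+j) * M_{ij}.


To find cofactor C_{12}, delete row 1 and column 2.
The resulting 2x2 submatrix is: [[5, 4], [-4, 5]]
Minor M_{12} = 5*5 - 4*-4
  = 25 - -16 = 41
Sign = (-1)^(1+2) = (-1)^3 = -1
Cofactor C_{12} = -1 * 41 = -41

-41


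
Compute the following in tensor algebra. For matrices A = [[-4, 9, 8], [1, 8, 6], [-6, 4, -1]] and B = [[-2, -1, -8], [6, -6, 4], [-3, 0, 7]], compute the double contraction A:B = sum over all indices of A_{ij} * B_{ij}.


A:B = sum over all i,j of A_{ij} * B_{ij}.
Row 1: -4*-2=8, 9*-1=-9, 8*-8=-64 => row sum = -65
Row 2: 1*6=6, 8*-6=-48, 6*4=24 => row sum = -18
Row 3: -6*-3=18, 4*0=0, -1*7=-7 => row sum = 11
Total = -65 + -18 + 11 = -72

-72


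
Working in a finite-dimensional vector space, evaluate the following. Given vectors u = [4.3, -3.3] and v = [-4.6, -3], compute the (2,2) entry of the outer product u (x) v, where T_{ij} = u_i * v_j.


The outer product entry T_{ij} = u_i * v_j.
We need i=2, j=2.
u_2 = -3.3, v_2 = -3
T_{2,2} = -3.3 * -3 = 9.9

9.9


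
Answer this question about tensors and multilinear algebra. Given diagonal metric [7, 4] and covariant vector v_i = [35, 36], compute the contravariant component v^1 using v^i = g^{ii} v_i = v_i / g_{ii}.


To raise an index with a diagonal metric: v^i = v_i / g_{ii}.
For index 1: v_1 = 35, g_{11} = 7
v^1 = 35 / 7 = 5

5


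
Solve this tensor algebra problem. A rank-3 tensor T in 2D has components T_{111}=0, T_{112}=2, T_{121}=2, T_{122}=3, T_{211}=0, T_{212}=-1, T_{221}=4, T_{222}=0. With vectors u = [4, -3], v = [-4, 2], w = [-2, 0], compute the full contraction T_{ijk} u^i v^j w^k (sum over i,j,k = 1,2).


S = sum over i,j,k of T_{ijk} u_i v_j w_k. Expanding all 8 terms:
T_{111}*u_1*v_1*w_1 = 0*4*-4*-2 = 0  (running total: 0)
T_{112}*u_1*v_1*w_2 = 2*4*-4*0 = 0  (running total: 0)
T_{121}*u_1*v_2*w_1 = 2*4*2*-2 = -32  (running total: -32)
T_{122}*u_1*v_2*w_2 = 3*4*2*0 = 0  (running total: -32)
T_{211}*u_2*v_1*w_1 = 0*-3*-4*-2 = 0  (running total: -32)
T_{212}*u_2*v_1*w_2 = -1*-3*-4*0 = 0  (running total: -32)
T_{221}*u_2*v_2*w_1 = 4*-3*2*-2 = 48  (running total: 16)
T_{222}*u_2*v_2*w_2 = 0*-3*2*0 = 0  (running total: 16)
S = 16

16


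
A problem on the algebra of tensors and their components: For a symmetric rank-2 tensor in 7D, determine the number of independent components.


A symmetric rank-2 tensor in d dimensions has d(d+1)/2 independent components.
d = 7
d(d+1)/2 = 7 * 8 / 2 = 56 / 2 = 28

28


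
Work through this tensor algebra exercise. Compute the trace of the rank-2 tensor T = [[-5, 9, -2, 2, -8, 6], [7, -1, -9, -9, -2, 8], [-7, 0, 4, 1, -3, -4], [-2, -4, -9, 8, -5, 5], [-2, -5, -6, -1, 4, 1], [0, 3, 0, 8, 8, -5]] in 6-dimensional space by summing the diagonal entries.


The contraction (trace) of a rank-2 tensor is the sum of its diagonal elements.
Diagonal entries: A[1,1] = -5, A[2,2] = -1, A[3,3] = 4, A[4,4] = 8, A[5,5] = 4, A[6,6] = -5
Tr(A) = -5 + -1 + 4 + 8 + 4 + -5 = 5

5


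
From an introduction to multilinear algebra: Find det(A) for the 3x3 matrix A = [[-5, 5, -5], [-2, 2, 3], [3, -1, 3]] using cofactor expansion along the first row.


Expanding along the first row, det(A) = a11*M_11 - a12*M_12 + a13*M_13, where M_1j is the (1,j) minor.
Minor M_11 = 2*3 - 3*-1 = 9
Minor M_12 = -2*3 - 3*3 = -15
Minor M_13 = -2*-1 - 2*3 = -4
det = -5*(9) - 5*(-15) + -5*(-4)
    = -45 - -75 + 20
    = 50

50


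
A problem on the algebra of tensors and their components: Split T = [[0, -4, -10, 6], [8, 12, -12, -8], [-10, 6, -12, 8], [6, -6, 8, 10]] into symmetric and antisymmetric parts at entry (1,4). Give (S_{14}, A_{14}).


T_{14} = 6
T_{41} = 6
S_{14} = (6 + 6)/2 = 12/2 = 6
A_{14} = (6 - 6)/2 = 0/2 = 0
Check: S + A = 6 + 0 = 6 = T_{14}.

(6, 0)


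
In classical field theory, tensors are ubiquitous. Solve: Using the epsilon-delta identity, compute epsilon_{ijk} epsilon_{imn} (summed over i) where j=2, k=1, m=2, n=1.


Using the identity: epsilon_{ijk} epsilon_{imn} = delta_{jm} delta_{kn} - delta_{jn} delta_{km}.
delta_{22} = 1
delta_{11} = 1
delta_{21} = 0
delta_{12} = 0
Result = 1 * 1 - 0 * 0 = 1 - 0 = 1

1


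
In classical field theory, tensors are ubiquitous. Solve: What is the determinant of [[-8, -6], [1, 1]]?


For a 2x2 matrix [[a, b], [c, d]], det = a*d - b*c.
a = -8, b = -6, c = 1, d = 1
a*d = -8 * 1 = -8
b*c = -6 * 1 = -6
det = -8 - -6 = -2

-2


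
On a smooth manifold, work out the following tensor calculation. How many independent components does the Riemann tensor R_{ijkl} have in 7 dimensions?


The Riemann tensor in d dimensions has d^2(d^2 - 1)/12 independent components.
d = 7, so d^2 = 49
d^2 - 1 = 48
d^2(d^2 - 1) = 49 * 48 = 2352
Divide by 12: 2352 / 12 = 196

196


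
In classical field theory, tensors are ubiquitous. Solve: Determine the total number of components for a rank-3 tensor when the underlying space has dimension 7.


The number of components of a rank-r tensor in d dimensions is d^r.
Here d = 7 and r = 3.
7^3 = 343

343


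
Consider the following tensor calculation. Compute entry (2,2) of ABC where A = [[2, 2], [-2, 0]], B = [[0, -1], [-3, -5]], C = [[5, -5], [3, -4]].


(ABC)_{22} = sum_m (AB)_{2m} C_{m2}. First compute row 2 of AB.
(AB)_{21} = -2*0 + 0*-3 = 0
(AB)_{22} = -2*-1 + 0*-5 = 2
Now contract with column 2 of C:
(AB)_{21} * C_{12} = 0 * -5 = 0
(AB)_{22} * C_{22} = 2 * -4 = -8
(ABC)_{22} = 0 + -8 = -8

-8


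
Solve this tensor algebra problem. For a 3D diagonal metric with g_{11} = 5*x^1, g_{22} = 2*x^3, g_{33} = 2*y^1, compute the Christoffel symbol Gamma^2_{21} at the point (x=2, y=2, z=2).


For a diagonal metric, Gamma^k_{ij} = (1/2) g^{kk} (dg_{ik}/dx_j + dg_{jk}/dx_i - dg_{ij}/dx_k).
The metric is diagonal, so g_{ab} = 0 for a != b.
At the given point: g_{11} = 10, g_{22} = 16, g_{33} = 4
g^{22} = 1/16
dg_{22}/dx_1 = dg_{22}/dx_1 = 24
dg_{12}/dx_2 = 0 (off-diagonal)
dg_{21}/dx_2 = 0 (off-diagonal)
Numerator = 24 + 0 - 0 = 24
Gamma^2_{21} = 24 / (2 * 16) = 3/4

3/4


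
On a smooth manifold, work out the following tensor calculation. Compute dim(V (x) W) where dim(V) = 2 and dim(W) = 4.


The dimension of a tensor product is the product of dimensions.
dim(V) = 2, dim(W) = 4
dim(V (x) W) = 2 * 4 = 8

8


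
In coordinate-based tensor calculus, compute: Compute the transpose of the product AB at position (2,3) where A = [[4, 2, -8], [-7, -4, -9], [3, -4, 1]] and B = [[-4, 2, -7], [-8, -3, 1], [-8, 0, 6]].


(AB)^T_{ij} = (AB)_{ji} = sum_k A_{jk} B_{ki}.
For i=2, j=3 we need (AB)_{32}:
A_{31} * B_{12} = 3 * 2 = 6
A_{32} * B_{22} = -4 * -3 = 12
A_{33} * B_{32} = 1 * 0 = 0
Sum = 6 + 12 + 0 = 18

18


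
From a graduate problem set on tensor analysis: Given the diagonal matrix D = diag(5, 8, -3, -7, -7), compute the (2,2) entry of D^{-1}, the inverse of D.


For a diagonal matrix, the inverse has entries (D^{-1})_{ii} = 1/d_{ii}.
The diagonal entries are: d_{11} = 5, d_{22} = 8, d_{33} = -3, d_{44} = -7, d_{55} = -7
We need (D^{-1})_{22} = 1/d_{22} = 1/8 = 1/8

1/8


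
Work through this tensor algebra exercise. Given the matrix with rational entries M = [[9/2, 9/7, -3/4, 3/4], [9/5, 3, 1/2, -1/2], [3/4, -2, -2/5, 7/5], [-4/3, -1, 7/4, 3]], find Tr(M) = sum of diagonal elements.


The trace is the sum of diagonal entries.
Diagonal: M[1,1] = 9/2, M[2,2] = 3, M[3,3] = -2/5, M[4,4] = 3
Tr(M) = 9/2 + 3 + -2/5 + 3
Computing step by step:
After adding M[1,1]: 9/2
After adding M[2,2]: 15/2
After adding M[3,3]: 71/10
After adding M[4,4]: 101/10
Tr(M) = 101/10

101/10


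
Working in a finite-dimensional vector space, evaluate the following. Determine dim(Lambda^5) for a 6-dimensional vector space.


The dimension of the space of p-forms on an n-dimensional space is C(n, p).
n = 6, p = 5
C(6, 5) = 6! / (5! * 1!) = 6

6


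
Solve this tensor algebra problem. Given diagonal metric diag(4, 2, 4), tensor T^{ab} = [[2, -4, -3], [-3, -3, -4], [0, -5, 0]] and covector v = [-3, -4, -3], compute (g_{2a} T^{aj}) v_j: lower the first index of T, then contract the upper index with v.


Step 1: lower the first index. For a diagonal metric, g_{ia} T^{aj} = g_{ii} T^{ij} (no sum on i).
g_{22} = 2
S_2{}^1 = 2 * T^{21} = 2 * -3 = -6
S_2{}^2 = 2 * T^{22} = 2 * -3 = -6
S_2{}^3 = 2 * T^{23} = 2 * -4 = -8
Step 2: contract S_2{}^j with v_j.
S_2{}^1 * v_1 = -6 * -3 = 18
S_2{}^2 * v_2 = -6 * -4 = 24
S_2{}^3 * v_3 = -8 * -3 = 24
Result = 18 + 24 + 24 = 66

66


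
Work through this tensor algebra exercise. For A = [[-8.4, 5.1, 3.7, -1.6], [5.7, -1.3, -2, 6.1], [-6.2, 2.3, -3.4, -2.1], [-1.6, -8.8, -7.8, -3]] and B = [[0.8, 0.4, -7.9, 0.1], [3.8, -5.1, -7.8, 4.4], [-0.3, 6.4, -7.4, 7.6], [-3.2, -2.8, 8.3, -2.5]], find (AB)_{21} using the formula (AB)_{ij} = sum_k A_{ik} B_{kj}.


(AB)_{ij} = sum_k A_{ik} B_{kj}.
For i=2, j=1:
A_{21} * B_{11} = 5.7 * 0.8 = 4.56
A_{22} * B_{21} = -1.3 * 3.8 = -4.94
A_{23} * B_{31} = -2 * -0.3 = 0.6
A_{24} * B_{41} = 6.1 * -3.2 = -19.52
Sum = 4.56 + -4.94 + 0.6 + -19.52 = -19.3

-19.3


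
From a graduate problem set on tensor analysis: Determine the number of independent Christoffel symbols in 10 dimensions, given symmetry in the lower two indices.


Christoffel symbols Gamma^k_{ij} are symmetric in i,j, so there are d * d(d+1)/2 independent symbols.
d = 10
d(d+1)/2 = 10 * 11 / 2 = 55
Total = 10 * 55 = 550

550


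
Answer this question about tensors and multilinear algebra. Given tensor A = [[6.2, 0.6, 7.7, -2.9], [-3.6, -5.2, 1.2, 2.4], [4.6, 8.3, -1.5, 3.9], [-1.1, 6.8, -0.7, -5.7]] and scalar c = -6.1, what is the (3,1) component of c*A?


Scalar multiplication: (cA)_{ij} = c * A_{ij}.
c = -6.1
A_{31} = 4.6
(cA)_{31} = -6.1 * 4.6 = -28.06

-28.06


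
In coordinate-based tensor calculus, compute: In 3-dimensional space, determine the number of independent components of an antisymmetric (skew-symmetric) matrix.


An antisymmetric rank-2 tensor satisfies A_{ij} = -A_{ji}, so diagonal entries are zero.
The independent components are the upper-triangular entries: C(n, 2) = n(n-1)/2.
n = 3
C(3, 2) = 3 * 2 / 2 = 6 / 2 = 3

3


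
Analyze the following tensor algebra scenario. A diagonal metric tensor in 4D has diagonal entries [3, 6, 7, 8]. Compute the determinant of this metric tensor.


For a diagonal metric, the determinant is the product of diagonal entries.
Diagonal entries: 3, 6, 7, 8
det(g) = 3 * 6 * 7 * 8 = 1008

1008


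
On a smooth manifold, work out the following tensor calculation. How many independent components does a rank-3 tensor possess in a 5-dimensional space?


The number of components of a rank-r tensor in d dimensions is d^r.
Here d = 5 and r = 3.
5^3 = 125

125


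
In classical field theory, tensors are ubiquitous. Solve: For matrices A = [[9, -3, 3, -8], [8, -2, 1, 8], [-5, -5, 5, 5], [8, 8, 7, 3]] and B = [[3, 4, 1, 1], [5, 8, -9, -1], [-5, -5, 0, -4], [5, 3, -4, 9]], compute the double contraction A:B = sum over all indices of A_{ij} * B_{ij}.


A:B = sum over all i,j of A_{ij} * B_{ij}.
Row 1: 9*3=27, -3*4=-12, 3*1=3, -8*1=-8 => row sum = 10
Row 2: 8*5=40, -2*8=-16, 1*-9=-9, 8*-1=-8 => row sum = 7
Row 3: -5*-5=25, -5*-5=25, 5*0=0, 5*-4=-20 => row sum = 30
Row 4: 8*5=40, 8*3=24, 7*-4=-28, 3*9=27 => row sum = 63
Total = 10 + 7 + 30 + 63 = 110

110


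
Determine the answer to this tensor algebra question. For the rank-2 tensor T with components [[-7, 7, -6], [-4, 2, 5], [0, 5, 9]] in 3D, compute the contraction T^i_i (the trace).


The contraction (trace) of a rank-2 tensor is the sum of its diagonal elements.
Diagonal entries: A[1,1] = -7, A[2,2] = 2, A[3,3] = 9
Tr(A) = -7 + 2 + 9 = 4

4


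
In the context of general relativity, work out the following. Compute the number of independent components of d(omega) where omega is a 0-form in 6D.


The exterior derivative of a p-form is a (p+1)-form.
Its number of independent components is C(n, p+1).
n = 6, p+1 = 1
C(6, 1) = 6

6


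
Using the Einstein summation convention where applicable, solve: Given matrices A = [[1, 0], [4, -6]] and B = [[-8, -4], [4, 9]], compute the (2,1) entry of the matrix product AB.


(AB)_{ij} = sum_k A_{ik} B_{kj}.
For i=2, j=1:
A_{21} * B_{11} = 4 * -8 = -32
A_{22} * B_{21} = -6 * 4 = -24
Sum = -32 + -24 = -56

-56


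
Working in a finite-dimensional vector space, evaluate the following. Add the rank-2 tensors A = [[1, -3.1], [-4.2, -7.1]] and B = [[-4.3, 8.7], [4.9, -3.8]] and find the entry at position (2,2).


Tensor addition is component-wise: (A + B)_{ij} = A_{ij} + B_{ij}.
A_{22} = -7.1
B_{22} = -3.8
(A + B)_{22} = -7.1 + -3.8 = -10.9

-10.9


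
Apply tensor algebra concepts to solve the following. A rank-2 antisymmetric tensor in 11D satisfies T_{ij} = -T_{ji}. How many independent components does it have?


An antisymmetric rank-2 tensor satisfies A_{ij} = -A_{ji}, so diagonal entries are zero.
The independent components are the upper-triangular entries: C(n, 2) = n(n-1)/2.
n = 11
C(11, 2) = 11 * 10 / 2 = 110 / 2 = 55

55


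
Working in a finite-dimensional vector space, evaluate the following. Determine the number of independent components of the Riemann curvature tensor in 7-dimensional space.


The Riemann tensor in d dimensions has d^2(d^2 - 1)/12 independent components.
d = 7, so d^2 = 49
d^2 - 1 = 48
d^2(d^2 - 1) = 49 * 48 = 2352
Divide by 12: 2352 / 12 = 196

196


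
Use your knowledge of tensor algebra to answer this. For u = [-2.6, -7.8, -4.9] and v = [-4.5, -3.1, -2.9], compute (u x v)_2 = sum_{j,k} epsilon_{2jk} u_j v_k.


(u x v)_2 = sum_{j,k} epsilon_{2jk} u_j v_k. Only permutations of (1,2,3) contribute; the two non-zero terms are:
eps_{213} u_1 v_3 = -1 * -2.6 * -2.9 = -7.54
eps_{231} u_3 v_1 = 1 * -4.9 * -4.5 = 22.05
(u x v)_2 = 14.51

14.51


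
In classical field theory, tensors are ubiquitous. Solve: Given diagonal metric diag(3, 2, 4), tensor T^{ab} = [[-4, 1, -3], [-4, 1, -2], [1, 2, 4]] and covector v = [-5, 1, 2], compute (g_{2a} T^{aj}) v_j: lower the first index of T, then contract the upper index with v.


Step 1: lower the first index. For a diagonal metric, g_{ia} T^{aj} = g_{ii} T^{ij} (no sum on i).
g_{22} = 2
S_2{}^1 = 2 * T^{21} = 2 * -4 = -8
S_2{}^2 = 2 * T^{22} = 2 * 1 = 2
S_2{}^3 = 2 * T^{23} = 2 * -2 = -4
Step 2: contract S_2{}^j with v_j.
S_2{}^1 * v_1 = -8 * -5 = 40
S_2{}^2 * v_2 = 2 * 1 = 2
S_2{}^3 * v_3 = -4 * 2 = -8
Result = 40 + 2 + -8 = 34

34


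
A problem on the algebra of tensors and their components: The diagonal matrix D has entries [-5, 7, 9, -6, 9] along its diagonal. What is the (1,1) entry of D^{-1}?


For a diagonal matrix, the inverse has entries (D^{-1})_{ii} = 1/d_{ii}.
The diagonal entries are: d_{11} = -5, d_{22} = 7, d_{33} = 9, d_{44} = -6, d_{55} = 9
We need (D^{-1})_{11} = 1/d_{11} = 1/-5 = -1/5

-1/5


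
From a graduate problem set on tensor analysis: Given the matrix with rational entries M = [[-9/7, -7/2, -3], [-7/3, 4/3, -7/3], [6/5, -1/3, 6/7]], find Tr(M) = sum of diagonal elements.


The trace is the sum of diagonal entries.
Diagonal: M[1,1] = -9/7, M[2,2] = 4/3, M[3,3] = 6/7
Tr(M) = -9/7 + 4/3 + 6/7
Computing step by step:
After adding M[1,1]: -9/7
After adding M[2,2]: 1/21
After adding M[3,3]: 19/21
Tr(M) = 19/21

19/21


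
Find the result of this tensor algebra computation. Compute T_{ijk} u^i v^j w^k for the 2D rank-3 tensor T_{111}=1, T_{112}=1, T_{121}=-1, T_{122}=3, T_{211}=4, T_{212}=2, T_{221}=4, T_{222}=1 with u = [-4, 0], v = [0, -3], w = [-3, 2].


S = sum over i,j,k of T_{ijk} u_i v_j w_k. Expanding all 8 terms:
T_{111}*u_1*v_1*w_1 = 1*-4*0*-3 = 0  (running total: 0)
T_{112}*u_1*v_1*w_2 = 1*-4*0*2 = 0  (running total: 0)
T_{121}*u_1*v_2*w_1 = -1*-4*-3*-3 = 36  (running total: 36)
T_{122}*u_1*v_2*w_2 = 3*-4*-3*2 = 72  (running total: 108)
T_{211}*u_2*v_1*w_1 = 4*0*0*-3 = 0  (running total: 108)
T_{212}*u_2*v_1*w_2 = 2*0*0*2 = 0  (running total: 108)
T_{221}*u_2*v_2*w_1 = 4*0*-3*-3 = 0  (running total: 108)
T_{222}*u_2*v_2*w_2 = 1*0*-3*2 = 0  (running total: 108)
S = 108

108


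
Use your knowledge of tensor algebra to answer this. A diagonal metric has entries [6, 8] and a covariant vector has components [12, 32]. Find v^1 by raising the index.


To raise an index with a diagonal metric: v^i = v_i / g_{ii}.
For index 1: v_1 = 12, g_{11} = 6
v^1 = 12 / 6 = 2

2


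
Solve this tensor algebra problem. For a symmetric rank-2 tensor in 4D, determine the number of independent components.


A symmetric rank-2 tensor in d dimensions has d(d+1)/2 independent components.
d = 4
d(d+1)/2 = 4 * 5 / 2 = 20 / 2 = 10

10


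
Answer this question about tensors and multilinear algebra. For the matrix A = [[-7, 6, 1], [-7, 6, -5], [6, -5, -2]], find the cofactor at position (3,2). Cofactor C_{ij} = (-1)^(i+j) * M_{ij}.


To find cofactor C_{32}, delete row 3 and column 2.
The resulting 2x2 submatrix is: [[-7, 1], [-7, -5]]
Minor M_{32} = -7*-5 - 1*-7
  = 35 - -7 = 42
Sign = (-1)^(3+2) = (-1)^5 = -1
Cofactor C_{32} = -1 * 42 = -42

-42


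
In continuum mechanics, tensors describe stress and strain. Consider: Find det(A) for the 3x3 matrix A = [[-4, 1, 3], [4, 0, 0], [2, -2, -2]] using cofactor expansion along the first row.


Expanding along the first row, det(A) = a11*M_11 - a12*M_12 + a13*M_13, where M_1j is the (1,j) minor.
Minor M_11 = 0*-2 - 0*-2 = 0
Minor M_12 = 4*-2 - 0*2 = -8
Minor M_13 = 4*-2 - 0*2 = -8
det = -4*(0) - 1*(-8) + 3*(-8)
    = 0 - -8 + -24
    = -16

-16


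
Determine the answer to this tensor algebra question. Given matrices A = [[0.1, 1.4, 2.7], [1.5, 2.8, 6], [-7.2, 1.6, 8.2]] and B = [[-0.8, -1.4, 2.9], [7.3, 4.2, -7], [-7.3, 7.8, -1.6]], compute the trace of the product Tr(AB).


Tr(AB) = sum_i (AB)_{ii} where (AB)_{ii} = sum_k A_{ik} B_{ki}.
(AB)_{11} = 0.1*-0.8 + 1.4*7.3 + 2.7*-7.3 = -9.57
(AB)_{22} = 1.5*-1.4 + 2.8*4.2 + 6*7.8 = 56.46
(AB)_{33} = -7.2*2.9 + 1.6*-7 + 8.2*-1.6 = -45.2
Tr(AB) = -9.57 + 56.46 + -45.2 = 1.69

1.69


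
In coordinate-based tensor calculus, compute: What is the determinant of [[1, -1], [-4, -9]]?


For a 2x2 matrix [[a, b], [c, d]], det = a*d - b*c.
a = 1, b = -1, c = -4, d = -9
a*d = 1 * -9 = -9
b*c = -1 * -4 = 4
det = -9 - 4 = -13

-13


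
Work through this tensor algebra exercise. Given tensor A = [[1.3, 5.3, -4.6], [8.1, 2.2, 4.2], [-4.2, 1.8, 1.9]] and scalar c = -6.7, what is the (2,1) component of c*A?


Scalar multiplication: (cA)_{ij} = c * A_{ij}.
c = -6.7
A_{21} = 8.1
(cA)_{21} = -6.7 * 8.1 = -54.27

-54.27


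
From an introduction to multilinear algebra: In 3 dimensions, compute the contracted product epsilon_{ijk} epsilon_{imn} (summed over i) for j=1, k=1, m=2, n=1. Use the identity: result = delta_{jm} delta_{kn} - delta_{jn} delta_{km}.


Using the identity: epsilon_{ijk} epsilon_{imn} = delta_{jm} delta_{kn} - delta_{jn} delta_{km}.
delta_{12} = 0
delta_{11} = 1
delta_{11} = 1
delta_{12} = 0
Result = 0 * 1 - 1 * 0 = 0 - 0 = 0

0


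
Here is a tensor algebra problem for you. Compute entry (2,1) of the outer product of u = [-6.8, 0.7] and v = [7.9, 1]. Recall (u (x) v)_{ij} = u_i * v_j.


The outer product entry T_{ij} = u_i * v_j.
We need i=2, j=1.
u_2 = 0.7, v_1 = 7.9
T_{2,1} = 0.7 * 7.9 = 5.53

5.53


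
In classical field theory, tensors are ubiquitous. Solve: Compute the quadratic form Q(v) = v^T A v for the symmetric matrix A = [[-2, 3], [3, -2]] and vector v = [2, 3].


First compute Av:
(Av)_1 = -2*2 + 3*3 = 5
(Av)_2 = 3*2 + -2*3 = 0
Av = [5, 0]
Then v^T (Av) = 2*5 + 3*0
= 10 + 0 = 10

10


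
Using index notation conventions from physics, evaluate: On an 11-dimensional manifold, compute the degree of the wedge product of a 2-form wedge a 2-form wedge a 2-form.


The degree of a wedge product is the sum of the degrees of the individual forms.
Degrees: 2, 2, 2
Total degree = 2 + 2 + 2 = 6

6


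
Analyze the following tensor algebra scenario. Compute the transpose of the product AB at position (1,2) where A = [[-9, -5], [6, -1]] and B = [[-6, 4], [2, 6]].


(AB)^T_{ij} = (AB)_{ji} = sum_k A_{jk} B_{ki}.
For i=1, j=2 we need (AB)_{21}:
A_{21} * B_{11} = 6 * -6 = -36
A_{22} * B_{21} = -1 * 2 = -2
Sum = -36 + -2 = -38

-38


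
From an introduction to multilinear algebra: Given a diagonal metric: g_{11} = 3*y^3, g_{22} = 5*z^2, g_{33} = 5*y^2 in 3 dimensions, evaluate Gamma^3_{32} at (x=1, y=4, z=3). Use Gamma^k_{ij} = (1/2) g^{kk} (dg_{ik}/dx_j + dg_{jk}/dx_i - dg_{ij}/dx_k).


For a diagonal metric, Gamma^k_{ij} = (1/2) g^{kk} (dg_{ik}/dx_j + dg_{jk}/dx_i - dg_{ij}/dx_k).
The metric is diagonal, so g_{ab} = 0 for a != b.
At the given point: g_{11} = 192, g_{22} = 45, g_{33} = 80
g^{33} = 1/80
dg_{33}/dx_2 = dg_{33}/dx_2 = 40
dg_{23}/dx_3 = 0 (off-diagonal)
dg_{32}/dx_3 = 0 (off-diagonal)
Numerator = 40 + 0 - 0 = 40
Gamma^3_{32} = 40 / (2 * 80) = 1/4

1/4


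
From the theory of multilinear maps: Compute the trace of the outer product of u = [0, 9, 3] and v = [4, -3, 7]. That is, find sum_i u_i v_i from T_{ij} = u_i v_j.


The outer product gives T_{ij} = u_i v_j.
The trace (contraction) is Tr(T) = sum_i T_{ii} = sum_i u_i v_i.
Diagonal entries:
T_{11} = u_1 * v_1 = 0 * 4 = 0
T_{22} = u_2 * v_2 = 9 * -3 = -27
T_{33} = u_3 * v_3 = 3 * 7 = 21
Tr(T) = 0 + -27 + 21 = -6

-6


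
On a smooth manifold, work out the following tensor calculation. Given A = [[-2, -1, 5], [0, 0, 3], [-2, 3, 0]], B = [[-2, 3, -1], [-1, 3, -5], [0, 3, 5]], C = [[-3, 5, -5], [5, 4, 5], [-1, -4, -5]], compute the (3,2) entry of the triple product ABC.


(ABC)_{32} = sum_m (AB)_{3m} C_{m2}. First compute row 3 of AB.
(AB)_{31} = -2*-2 + 3*-1 + 0*0 = 1
(AB)_{32} = -2*3 + 3*3 + 0*3 = 3
(AB)_{33} = -2*-1 + 3*-5 + 0*5 = -13
Now contract with column 2 of C:
(AB)_{31} * C_{12} = 1 * 5 = 5
(AB)_{32} * C_{22} = 3 * 4 = 12
(AB)_{33} * C_{32} = -13 * -4 = 52
(ABC)_{32} = 5 + 12 + 52 = 69

69


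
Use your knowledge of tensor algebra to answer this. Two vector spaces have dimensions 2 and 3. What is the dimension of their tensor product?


The dimension of a tensor product is the product of dimensions.
dim(V) = 2, dim(W) = 3
dim(V (x) W) = 2 * 3 = 6

6


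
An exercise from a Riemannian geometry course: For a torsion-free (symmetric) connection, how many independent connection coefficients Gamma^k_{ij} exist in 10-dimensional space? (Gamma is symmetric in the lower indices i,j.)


Christoffel symbols Gamma^k_{ij} are symmetric in i,j, so there are d * d(d+1)/2 independent symbols.
d = 10
d(d+1)/2 = 10 * 11 / 2 = 55
Total = 10 * 55 = 550

550


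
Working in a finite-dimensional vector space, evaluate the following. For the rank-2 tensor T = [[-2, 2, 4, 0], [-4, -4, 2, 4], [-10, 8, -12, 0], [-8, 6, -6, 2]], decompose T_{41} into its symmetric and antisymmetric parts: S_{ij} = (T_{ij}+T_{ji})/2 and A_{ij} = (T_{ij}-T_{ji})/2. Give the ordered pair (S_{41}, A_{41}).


T_{41} = -8
T_{14} = 0
S_{41} = (-8 + 0)/2 = -8/2 = -4
A_{41} = (-8 - 0)/2 = -8/2 = -4
Check: S + A = -4 + -4 = -8 = T_{41}.

(-4, -4)


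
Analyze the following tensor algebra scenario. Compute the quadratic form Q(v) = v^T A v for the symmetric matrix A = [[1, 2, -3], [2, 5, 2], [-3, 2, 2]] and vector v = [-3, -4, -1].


First compute Av:
(Av)_1 = 1*-3 + 2*-4 + -3*-1 = -8
(Av)_2 = 2*-3 + 5*-4 + 2*-1 = -28
(Av)_3 = -3*-3 + 2*-4 + 2*-1 = -1
Av = [-8, -28, -1]
Then v^T (Av) = -3*-8 + -4*-28 + -1*-1
= 24 + 112 + 1 = 137

137


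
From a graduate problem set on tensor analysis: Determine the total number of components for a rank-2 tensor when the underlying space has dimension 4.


The number of components of a rank-r tensor in d dimensions is d^r.
Here d = 4 and r = 2.
4^2 = 16

16


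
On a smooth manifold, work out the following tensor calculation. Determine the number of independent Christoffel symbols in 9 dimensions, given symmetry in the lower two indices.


Christoffel symbols Gamma^k_{ij} are symmetric in i,j, so there are d * d(d+1)/2 independent symbols.
d = 9
d(d+1)/2 = 9 * 10 / 2 = 45
Total = 9 * 45 = 405

405


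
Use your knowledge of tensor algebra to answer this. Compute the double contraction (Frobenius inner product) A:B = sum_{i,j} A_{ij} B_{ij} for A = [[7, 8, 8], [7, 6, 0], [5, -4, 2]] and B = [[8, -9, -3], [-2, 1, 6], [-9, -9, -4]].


A:B = sum over all i,j of A_{ij} * B_{ij}.
Row 1: 7*8=56, 8*-9=-72, 8*-3=-24 => row sum = -40
Row 2: 7*-2=-14, 6*1=6, 0*6=0 => row sum = -8
Row 3: 5*-9=-45, -4*-9=36, 2*-4=-8 => row sum = -17
Total = -40 + -8 + -17 = -65

-65


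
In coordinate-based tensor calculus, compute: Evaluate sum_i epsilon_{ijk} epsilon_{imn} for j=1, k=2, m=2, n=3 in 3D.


Using the identity: epsilon_{ijk} epsilon_{imn} = delta_{jm} delta_{kn} - delta_{jn} delta_{km}.
delta_{12} = 0
delta_{23} = 0
delta_{13} = 0
delta_{22} = 1
Result = 0 * 0 - 0 * 1 = 0 - 0 = 0

0


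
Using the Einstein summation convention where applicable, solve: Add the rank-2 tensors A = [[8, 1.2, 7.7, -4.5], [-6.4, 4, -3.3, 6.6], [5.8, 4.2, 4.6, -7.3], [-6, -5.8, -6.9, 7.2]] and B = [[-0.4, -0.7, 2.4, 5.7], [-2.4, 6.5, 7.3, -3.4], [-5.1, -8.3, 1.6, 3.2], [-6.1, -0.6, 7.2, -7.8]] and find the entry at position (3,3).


Tensor addition is component-wise: (A + B)_{ij} = A_{ij} + B_{ij}.
A_{33} = 4.6
B_{33} = 1.6
(A + B)_{33} = 4.6 + 1.6 = 6.2

6.2


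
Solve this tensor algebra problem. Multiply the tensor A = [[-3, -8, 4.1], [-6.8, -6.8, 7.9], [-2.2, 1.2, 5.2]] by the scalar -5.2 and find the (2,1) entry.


Scalar multiplication: (cA)_{ij} = c * A_{ij}.
c = -5.2
A_{21} = -6.8
(cA)_{21} = -5.2 * -6.8 = 35.36

35.36


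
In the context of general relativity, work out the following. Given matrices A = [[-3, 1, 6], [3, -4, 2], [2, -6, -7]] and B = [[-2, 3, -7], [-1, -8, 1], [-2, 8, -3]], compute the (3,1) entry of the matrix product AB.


(AB)_{ij} = sum_k A_{ik} B_{kj}.
For i=3, j=1:
A_{31} * B_{11} = 2 * -2 = -4
A_{32} * B_{21} = -6 * -1 = 6
A_{33} * B_{31} = -7 * -2 = 14
Sum = -4 + 6 + 14 = 16

16


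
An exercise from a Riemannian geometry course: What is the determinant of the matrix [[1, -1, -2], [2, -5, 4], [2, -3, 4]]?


Expanding along the first row, det(A) = a11*M_11 - a12*M_12 + a13*M_13, where M_1j is the (1,j) minor.
Minor M_11 = -5*4 - 4*-3 = -8
Minor M_12 = 2*4 - 4*2 = 0
Minor M_13 = 2*-3 - -5*2 = 4
det = 1*(-8) - -1*(0) + -2*(4)
    = -8 - 0 + -8
    = -16

-16


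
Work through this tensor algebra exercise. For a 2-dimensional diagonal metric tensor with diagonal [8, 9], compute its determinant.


For a diagonal metric, the determinant is the product of diagonal entries.
Diagonal entries: 8, 9
det(g) = 8 * 9 = 72

72


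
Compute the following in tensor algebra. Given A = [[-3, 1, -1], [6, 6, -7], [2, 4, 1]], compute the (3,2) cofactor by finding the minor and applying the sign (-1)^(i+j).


To find cofactor C_{32}, delete row 3 and column 2.
The resulting 2x2 submatrix is: [[-3, -1], [6, -7]]
Minor M_{32} = -3*-7 - -1*6
  = 21 - -6 = 27
Sign = (-1)^(3+2) = (-1)^5 = -1
Cofactor C_{32} = -1 * 27 = -27

-27


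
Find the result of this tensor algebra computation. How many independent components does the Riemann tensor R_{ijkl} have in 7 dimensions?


The Riemann tensor in d dimensions has d^2(d^2 - 1)/12 independent components.
d = 7, so d^2 = 49
d^2 - 1 = 48
d^2(d^2 - 1) = 49 * 48 = 2352
Divide by 12: 2352 / 12 = 196

196


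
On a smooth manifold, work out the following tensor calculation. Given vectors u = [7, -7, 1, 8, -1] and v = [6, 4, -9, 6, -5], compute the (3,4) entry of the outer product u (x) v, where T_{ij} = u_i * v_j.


The outer product entry T_{ij} = u_i * v_j.
We need i=3, j=4.
u_3 = 1, v_4 = 6
T_{3,4} = 1 * 6 = 6

6


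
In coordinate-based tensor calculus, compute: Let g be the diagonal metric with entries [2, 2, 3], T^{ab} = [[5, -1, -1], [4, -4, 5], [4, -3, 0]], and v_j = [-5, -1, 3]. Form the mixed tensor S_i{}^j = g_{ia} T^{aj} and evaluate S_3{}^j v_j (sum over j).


Step 1: lower the first index. For a diagonal metric, g_{ia} T^{aj} = g_{ii} T^{ij} (no sum on i).
g_{33} = 3
S_3{}^1 = 3 * T^{31} = 3 * 4 = 12
S_3{}^2 = 3 * T^{32} = 3 * -3 = -9
S_3{}^3 = 3 * T^{33} = 3 * 0 = 0
Step 2: contract S_3{}^j with v_j.
S_3{}^1 * v_1 = 12 * -5 = -60
S_3{}^2 * v_2 = -9 * -1 = 9
S_3{}^3 * v_3 = 0 * 3 = 0
Result = -60 + 9 + 0 = -51

-51


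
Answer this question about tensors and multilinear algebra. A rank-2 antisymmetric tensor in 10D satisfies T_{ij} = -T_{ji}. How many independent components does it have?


An antisymmetric rank-2 tensor satisfies A_{ij} = -A_{ji}, so diagonal entries are zero.
The independent components are the upper-triangular entries: C(n, 2) = n(n-1)/2.
n = 10
C(10, 2) = 10 * 9 / 2 = 90 / 2 = 45

45


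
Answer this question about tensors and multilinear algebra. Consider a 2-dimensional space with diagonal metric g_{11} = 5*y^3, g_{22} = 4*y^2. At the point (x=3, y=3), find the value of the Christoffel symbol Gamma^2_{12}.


For a diagonal metric, Gamma^k_{ij} = (1/2) g^{kk} (dg_{ik}/dx_j + dg_{jk}/dx_i - dg_{ij}/dx_k).
The metric is diagonal, so g_{ab} = 0 for a != b.
At the given point: g_{11} = 135, g_{22} = 36
g^{22} = 1/36
dg_{12}/dx_2 = 0 (off-diagonal)
dg_{22}/dx_1 = dg_{22}/dx_1 = 0
dg_{12}/dx_2 = 0 (off-diagonal)
Numerator = 0 + 0 - 0 = 0
Gamma^2_{12} = 0 / (2 * 36) = 0

0


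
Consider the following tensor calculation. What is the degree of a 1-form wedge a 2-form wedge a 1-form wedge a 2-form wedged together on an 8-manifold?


The degree of a wedge product is the sum of the degrees of the individual forms.
Degrees: 1, 2, 1, 2
Total degree = 1 + 2 + 1 + 2 = 6

6


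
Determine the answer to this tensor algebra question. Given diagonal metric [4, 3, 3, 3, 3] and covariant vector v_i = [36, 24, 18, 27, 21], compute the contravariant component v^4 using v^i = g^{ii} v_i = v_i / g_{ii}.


To raise an index with a diagonal metric: v^i = v_i / g_{ii}.
For index 4: v_4 = 27, g_{44} = 3
v^4 = 27 / 3 = 9

9


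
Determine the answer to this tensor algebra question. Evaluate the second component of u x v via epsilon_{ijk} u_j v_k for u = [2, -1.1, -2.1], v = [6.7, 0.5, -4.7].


(u x v)_2 = sum_{j,k} epsilon_{2jk} u_j v_k. Only permutations of (1,2,3) contribute; the two non-zero terms are:
eps_{213} u_1 v_3 = -1 * 2 * -4.7 = 9.4
eps_{231} u_3 v_1 = 1 * -2.1 * 6.7 = -14.07
(u x v)_2 = -4.67

-4.67


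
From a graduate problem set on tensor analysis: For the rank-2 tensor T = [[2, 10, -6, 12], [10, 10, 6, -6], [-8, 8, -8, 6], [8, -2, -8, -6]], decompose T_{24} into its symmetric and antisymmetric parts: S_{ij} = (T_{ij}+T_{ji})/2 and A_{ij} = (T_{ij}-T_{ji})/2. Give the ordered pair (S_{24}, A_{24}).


T_{24} = -6
T_{42} = -2
S_{24} = (-6 + -2)/2 = -8/2 = -4
A_{24} = (-6 - -2)/2 = -4/2 = -2
Check: S + A = -4 + -2 = -6 = T_{24}.

(-4, -2)


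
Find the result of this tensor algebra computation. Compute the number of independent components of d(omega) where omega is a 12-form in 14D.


The exterior derivative of a p-form is a (p+1)-form.
Its number of independent components is C(n, p+1).
n = 14, p+1 = 13
C(14, 13) = 14

14


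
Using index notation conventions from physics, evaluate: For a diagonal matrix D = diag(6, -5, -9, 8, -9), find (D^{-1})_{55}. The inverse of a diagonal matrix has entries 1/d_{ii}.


For a diagonal matrix, the inverse has entries (D^{-1})_{ii} = 1/d_{ii}.
The diagonal entries are: d_{11} = 6, d_{22} = -5, d_{33} = -9, d_{44} = 8, d_{55} = -9
We need (D^{-1})_{55} = 1/d_{55} = 1/-9 = -1/9

-1/9


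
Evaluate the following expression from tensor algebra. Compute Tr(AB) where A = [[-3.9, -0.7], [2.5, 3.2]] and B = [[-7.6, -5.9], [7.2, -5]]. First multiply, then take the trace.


Tr(AB) = sum_i (AB)_{ii} where (AB)_{ii} = sum_k A_{ik} B_{ki}.
(AB)_{11} = -3.9*-7.6 + -0.7*7.2 = 24.6
(AB)_{22} = 2.5*-5.9 + 3.2*-5 = -30.75
Tr(AB) = 24.6 + -30.75 = -6.15

-6.15


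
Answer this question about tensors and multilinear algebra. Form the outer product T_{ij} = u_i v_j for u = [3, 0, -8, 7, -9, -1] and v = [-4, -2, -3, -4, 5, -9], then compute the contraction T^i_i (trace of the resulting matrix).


The outer product gives T_{ij} = u_i v_j.
The trace (contraction) is Tr(T) = sum_i T_{ii} = sum_i u_i v_i.
Diagonal entries:
T_{11} = u_1 * v_1 = 3 * -4 = -12
T_{22} = u_2 * v_2 = 0 * -2 = 0
T_{33} = u_3 * v_3 = -8 * -3 = 24
T_{44} = u_4 * v_4 = 7 * -4 = -28
T_{55} = u_5 * v_5 = -9 * 5 = -45
T_{66} = u_6 * v_6 = -1 * -9 = 9
Tr(T) = -12 + 0 + 24 + -28 + -45 + 9 = -52

-52
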